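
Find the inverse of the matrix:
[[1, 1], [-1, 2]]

For [[a,b],[c,d]], inverse = (1/det)·[[d,-b],[-c,a]]
det = (1)(2) - (1)(-1) = 2 - -1 = 3
Inverse = (1/3)·[[2, -1], [1, 1]]
= [[2/3, -1/3], [1/3, 1/3]]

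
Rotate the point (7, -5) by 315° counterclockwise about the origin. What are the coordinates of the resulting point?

Rotation matrix for 315°: [[cos 315°, -sin 315°], [sin 315°, cos 315°]] ≈ [[0.707107, 0.707107], [-0.707107, 0.707107]]
[[0.707107, 0.707107], [-0.707107, 0.707107]] × [7, -5]ᵀ ≈ [1.4142, -8.4853]ᵀ
Result: (1.4142, -8.4853)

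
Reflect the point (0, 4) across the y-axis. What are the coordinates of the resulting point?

Reflection across y-axis: (0, 4) → (0, 4)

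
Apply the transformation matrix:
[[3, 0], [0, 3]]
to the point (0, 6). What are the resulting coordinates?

Matrix multiplication:
[[3, 0], [0, 3]] × [0, 6]ᵀ
= [(3)(0) + (0)(6), (0)(0) + (3)(6)]ᵀ
= [0, 18]ᵀ
Result: (0, 18)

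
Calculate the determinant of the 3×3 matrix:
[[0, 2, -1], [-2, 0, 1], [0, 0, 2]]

Expansion along first row:
det = 0·det([[0,1],[0,2]]) - 2·det([[-2,1],[0,2]]) + -1·det([[-2,0],[0,0]])
    = 0·(0·2 - 1·0) - 2·(-2·2 - 1·0) + -1·(-2·0 - 0·0)
    = 0·0 - 2·-4 + -1·0
    = 0 + 8 + 0 = 8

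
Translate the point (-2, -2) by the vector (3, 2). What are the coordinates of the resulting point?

Translation by (3, 2) (homogeneous matrix [[1, 0, 3], [0, 1, 2], [0, 0, 1]]):
x' = -2 + 3 = 1
y' = -2 + 2 = 0
Result: (1, 0)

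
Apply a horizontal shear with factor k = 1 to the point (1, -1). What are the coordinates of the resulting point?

Shear matrix for horizontal shear with factor k = 1:
[[1, 1], [0, 1]]
Result: (1, -1) → (0, -1)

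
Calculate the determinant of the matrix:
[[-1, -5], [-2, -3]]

For a 2×2 matrix [[a, b], [c, d]], det = ad - bc
det = (-1)(-3) - (-5)(-2) = 3 - 10 = -7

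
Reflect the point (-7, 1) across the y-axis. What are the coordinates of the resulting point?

Reflection across y-axis: (-7, 1) → (7, 1)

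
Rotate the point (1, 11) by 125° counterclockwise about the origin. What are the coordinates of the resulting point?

Rotation matrix for 125°: [[cos 125°, -sin 125°], [sin 125°, cos 125°]] ≈ [[-0.573576, -0.819152], [0.819152, -0.573576]]
[[-0.573576, -0.819152], [0.819152, -0.573576]] × [1, 11]ᵀ ≈ [-9.5842, -5.4902]ᵀ
Result: (-9.5842, -5.4902)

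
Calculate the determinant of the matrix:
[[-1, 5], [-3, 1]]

For a 2×2 matrix [[a, b], [c, d]], det = ad - bc
det = (-1)(1) - (5)(-3) = -1 - -15 = 14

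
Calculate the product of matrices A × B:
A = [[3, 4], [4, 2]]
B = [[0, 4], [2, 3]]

Matrix multiplication:
C[0][0] = 3×0 + 4×2 = 8
C[0][1] = 3×4 + 4×3 = 24
C[1][0] = 4×0 + 2×2 = 4
C[1][1] = 4×4 + 2×3 = 22
Result: [[8, 24], [4, 22]]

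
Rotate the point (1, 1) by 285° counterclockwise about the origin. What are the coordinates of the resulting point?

Rotation matrix for 285°: [[cos 285°, -sin 285°], [sin 285°, cos 285°]] ≈ [[0.258819, 0.965926], [-0.965926, 0.258819]]
[[0.258819, 0.965926], [-0.965926, 0.258819]] × [1, 1]ᵀ ≈ [1.2247, -0.7071]ᵀ
Result: (1.2247, -0.7071)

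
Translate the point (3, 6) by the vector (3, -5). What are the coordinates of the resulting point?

Translation by (3, -5) (homogeneous matrix [[1, 0, 3], [0, 1, -5], [0, 0, 1]]):
x' = 3 + 3 = 6
y' = 6 + -5 = 1
Result: (6, 1)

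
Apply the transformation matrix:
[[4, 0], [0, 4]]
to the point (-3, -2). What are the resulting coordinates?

Matrix multiplication:
[[4, 0], [0, 4]] × [-3, -2]ᵀ
= [(4)(-3) + (0)(-2), (0)(-3) + (4)(-2)]ᵀ
= [-12, -8]ᵀ
Result: (-12, -8)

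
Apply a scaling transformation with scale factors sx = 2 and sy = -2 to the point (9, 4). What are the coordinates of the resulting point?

Scaling matrix:
[[2, 0], [0, -2]]
Result: (9 × 2, 4 × -2) = (18, -8)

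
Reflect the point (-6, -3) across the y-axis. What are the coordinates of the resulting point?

Reflection across y-axis: (-6, -3) → (6, -3)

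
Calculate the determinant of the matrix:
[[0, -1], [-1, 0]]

For a 2×2 matrix [[a, b], [c, d]], det = ad - bc
det = (0)(0) - (-1)(-1) = 0 - 1 = -1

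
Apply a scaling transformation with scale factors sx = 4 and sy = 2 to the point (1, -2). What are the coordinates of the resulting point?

Scaling matrix:
[[4, 0], [0, 2]]
Result: (1 × 4, -2 × 2) = (4, -4)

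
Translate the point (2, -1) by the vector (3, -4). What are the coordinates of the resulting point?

Translation by (3, -4) (homogeneous matrix [[1, 0, 3], [0, 1, -4], [0, 0, 1]]):
x' = 2 + 3 = 5
y' = -1 + -4 = -5
Result: (5, -5)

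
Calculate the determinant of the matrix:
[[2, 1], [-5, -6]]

For a 2×2 matrix [[a, b], [c, d]], det = ad - bc
det = (2)(-6) - (1)(-5) = -12 - -5 = -7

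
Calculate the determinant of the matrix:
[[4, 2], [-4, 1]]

For a 2×2 matrix [[a, b], [c, d]], det = ad - bc
det = (4)(1) - (2)(-4) = 4 - -8 = 12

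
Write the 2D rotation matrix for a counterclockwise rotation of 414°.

Rotation matrix formula: [[cos θ, -sin θ], [sin θ, cos θ]]
For θ = 414°:
cos(414°) = 0.5878
sin(414°) = 0.8090
Result: [[0.5878, -0.8090], [0.8090, 0.5878]]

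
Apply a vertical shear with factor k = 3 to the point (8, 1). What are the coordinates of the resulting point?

Shear matrix for vertical shear with factor k = 3:
[[1, 0], [3, 1]]
Result: (8, 1) → (8, 25)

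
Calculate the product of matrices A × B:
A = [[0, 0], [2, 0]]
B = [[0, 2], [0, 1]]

Matrix multiplication:
C[0][0] = 0×0 + 0×0 = 0
C[0][1] = 0×2 + 0×1 = 0
C[1][0] = 2×0 + 0×0 = 0
C[1][1] = 2×2 + 0×1 = 4
Result: [[0, 0], [0, 4]]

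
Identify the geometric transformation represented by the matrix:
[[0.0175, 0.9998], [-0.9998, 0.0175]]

This matrix represents: rotation by 271° counterclockwise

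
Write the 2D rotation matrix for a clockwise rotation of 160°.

Rotation matrix formula: [[cos θ, -sin θ], [sin θ, cos θ]]
A clockwise rotation by 160° is equivalent to a counterclockwise rotation by -160°.
For θ = -160°:
cos(-160°) = -0.9397
sin(-160°) = -0.3420
Result: [[-0.9397, 0.3420], [-0.3420, -0.9397]]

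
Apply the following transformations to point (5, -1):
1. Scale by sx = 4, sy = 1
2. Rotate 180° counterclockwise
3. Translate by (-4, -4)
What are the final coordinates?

Step 1: Scale → (20, -1)
Step 2: Rotate 180° → (-20, 1)
Step 3: Translate → (-24, -3)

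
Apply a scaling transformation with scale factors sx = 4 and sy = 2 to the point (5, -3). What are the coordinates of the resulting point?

Scaling matrix:
[[4, 0], [0, 2]]
Result: (5 × 4, -3 × 2) = (20, -6)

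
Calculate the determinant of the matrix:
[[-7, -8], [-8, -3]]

For a 2×2 matrix [[a, b], [c, d]], det = ad - bc
det = (-7)(-3) - (-8)(-8) = 21 - 64 = -43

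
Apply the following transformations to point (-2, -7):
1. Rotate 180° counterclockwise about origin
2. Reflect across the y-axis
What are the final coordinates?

Step 1: Rotate 180° → (2, 7)
Step 2: Reflect across y-axis → (-2, 7)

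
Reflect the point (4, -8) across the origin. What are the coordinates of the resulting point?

Reflection across origin: (4, -8) → (-4, 8)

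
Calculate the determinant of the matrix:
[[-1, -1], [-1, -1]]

For a 2×2 matrix [[a, b], [c, d]], det = ad - bc
det = (-1)(-1) - (-1)(-1) = 1 - 1 = 0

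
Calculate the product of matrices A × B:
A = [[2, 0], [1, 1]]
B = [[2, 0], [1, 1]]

Matrix multiplication:
C[0][0] = 2×2 + 0×1 = 4
C[0][1] = 2×0 + 0×1 = 0
C[1][0] = 1×2 + 1×1 = 3
C[1][1] = 1×0 + 1×1 = 1
Result: [[4, 0], [3, 1]]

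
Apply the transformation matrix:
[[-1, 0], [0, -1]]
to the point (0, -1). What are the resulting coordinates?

Matrix multiplication:
[[-1, 0], [0, -1]] × [0, -1]ᵀ
= [(-1)(0) + (0)(-1), (0)(0) + (-1)(-1)]ᵀ
= [0, 1]ᵀ
Result: (0, 1)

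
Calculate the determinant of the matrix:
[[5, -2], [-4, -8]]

For a 2×2 matrix [[a, b], [c, d]], det = ad - bc
det = (5)(-8) - (-2)(-4) = -40 - 8 = -48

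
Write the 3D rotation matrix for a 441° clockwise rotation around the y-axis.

Rotation matrix for clockwise 441° around y-axis:
A clockwise rotation by 441° is a counterclockwise rotation by -441°.
cos(-441°) = 0.1564, sin(-441°) = -0.9877
Result: [[0.1564, 0, -0.9877], [0, 1, 0], [0.9877, 0, 0.1564]]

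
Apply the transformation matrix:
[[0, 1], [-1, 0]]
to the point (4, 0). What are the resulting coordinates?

Matrix multiplication:
[[0, 1], [-1, 0]] × [4, 0]ᵀ
= [(0)(4) + (1)(0), (-1)(4) + (0)(0)]ᵀ
= [0, -4]ᵀ
Result: (0, -4)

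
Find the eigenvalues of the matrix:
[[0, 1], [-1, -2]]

Characteristic equation: det(A - λI) = 0
λ² - (trace)λ + (det) = 0
trace = 0 + -2 = -2, det = (0)(-2) - (1)(-1) = 1
λ² - (-2)λ + (1) = 0
λ = (-2 ± √((-2)² - 4·(1))) / 2 = (-2 ± √0) / 2
Solving: λ = -1, -1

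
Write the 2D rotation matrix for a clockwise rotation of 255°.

Rotation matrix formula: [[cos θ, -sin θ], [sin θ, cos θ]]
A clockwise rotation by 255° is equivalent to a counterclockwise rotation by -255°.
For θ = -255°:
cos(-255°) = -0.2588
sin(-255°) = 0.9659
Result: [[-0.2588, -0.9659], [0.9659, -0.2588]]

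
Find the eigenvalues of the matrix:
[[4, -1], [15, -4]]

Characteristic equation: det(A - λI) = 0
λ² - (trace)λ + (det) = 0
trace = 4 + -4 = 0, det = (4)(-4) - (-1)(15) = -1
λ² - (0)λ + (-1) = 0
λ = (0 ± √((0)² - 4·(-1))) / 2 = (0 ± √4) / 2
Solving: λ = -1, 1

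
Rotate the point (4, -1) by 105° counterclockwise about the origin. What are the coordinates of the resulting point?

Rotation matrix for 105°: [[cos 105°, -sin 105°], [sin 105°, cos 105°]] ≈ [[-0.258819, -0.965926], [0.965926, -0.258819]]
[[-0.258819, -0.965926], [0.965926, -0.258819]] × [4, -1]ᵀ ≈ [-0.0694, 4.1225]ᵀ
Result: (-0.0694, 4.1225)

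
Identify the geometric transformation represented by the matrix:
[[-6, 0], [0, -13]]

This matrix represents: non-uniform scaling by sx = -6, sy = -13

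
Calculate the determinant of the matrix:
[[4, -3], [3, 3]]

For a 2×2 matrix [[a, b], [c, d]], det = ad - bc
det = (4)(3) - (-3)(3) = 12 - -9 = 21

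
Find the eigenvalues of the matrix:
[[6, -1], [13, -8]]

Characteristic equation: det(A - λI) = 0
λ² - (trace)λ + (det) = 0
trace = 6 + -8 = -2, det = (6)(-8) - (-1)(13) = -35
λ² - (-2)λ + (-35) = 0
λ = (-2 ± √((-2)² - 4·(-35))) / 2 = (-2 ± √144) / 2
Solving: λ = -7, 5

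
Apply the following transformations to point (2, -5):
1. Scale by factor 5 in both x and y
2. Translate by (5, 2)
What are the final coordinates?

Step 1: Scale (2, -5) by 5 → (10, -25)
Step 2: Translate by (5, 2) → (15, -23)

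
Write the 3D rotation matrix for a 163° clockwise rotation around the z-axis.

Rotation matrix for clockwise 163° around z-axis:
A clockwise rotation by 163° is a counterclockwise rotation by -163°.
cos(-163°) = -0.9563, sin(-163°) = -0.2924
Result: [[-0.9563, 0.2924, 0], [-0.2924, -0.9563, 0], [0, 0, 1]]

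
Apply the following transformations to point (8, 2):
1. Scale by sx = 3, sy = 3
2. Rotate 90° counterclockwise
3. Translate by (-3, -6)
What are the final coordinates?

Step 1: Scale → (24, 6)
Step 2: Rotate 90° → (-6, 24)
Step 3: Translate → (-9, 18)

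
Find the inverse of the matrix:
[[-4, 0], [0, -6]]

For [[a,b],[c,d]], inverse = (1/det)·[[d,-b],[-c,a]]
det = (-4)(-6) - (0)(0) = 24 - 0 = 24
Inverse = (1/24)·[[-6, 0], [0, -4]]
= [[-1/4, 0], [0, -1/6]]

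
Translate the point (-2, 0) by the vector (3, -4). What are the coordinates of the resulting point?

Translation by (3, -4) (homogeneous matrix [[1, 0, 3], [0, 1, -4], [0, 0, 1]]):
x' = -2 + 3 = 1
y' = 0 + -4 = -4
Result: (1, -4)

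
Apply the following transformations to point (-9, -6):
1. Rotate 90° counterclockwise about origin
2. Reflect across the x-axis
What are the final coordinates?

Step 1: Rotate 90° → (6, -9)
Step 2: Reflect across x-axis → (6, 9)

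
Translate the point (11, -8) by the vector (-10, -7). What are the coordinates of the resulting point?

Translation by (-10, -7) (homogeneous matrix [[1, 0, -10], [0, 1, -7], [0, 0, 1]]):
x' = 11 + -10 = 1
y' = -8 + -7 = -15
Result: (1, -15)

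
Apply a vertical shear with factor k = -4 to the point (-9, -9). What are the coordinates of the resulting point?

Shear matrix for vertical shear with factor k = -4:
[[1, 0], [-4, 1]]
Result: (-9, -9) → (-9, 27)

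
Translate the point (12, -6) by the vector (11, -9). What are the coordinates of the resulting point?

Translation by (11, -9) (homogeneous matrix [[1, 0, 11], [0, 1, -9], [0, 0, 1]]):
x' = 12 + 11 = 23
y' = -6 + -9 = -15
Result: (23, -15)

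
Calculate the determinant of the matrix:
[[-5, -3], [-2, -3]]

For a 2×2 matrix [[a, b], [c, d]], det = ad - bc
det = (-5)(-3) - (-3)(-2) = 15 - 6 = 9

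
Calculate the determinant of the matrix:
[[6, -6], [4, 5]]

For a 2×2 matrix [[a, b], [c, d]], det = ad - bc
det = (6)(5) - (-6)(4) = 30 - -24 = 54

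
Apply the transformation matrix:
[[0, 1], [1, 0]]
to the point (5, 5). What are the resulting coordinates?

Matrix multiplication:
[[0, 1], [1, 0]] × [5, 5]ᵀ
= [(0)(5) + (1)(5), (1)(5) + (0)(5)]ᵀ
= [5, 5]ᵀ
Result: (5, 5)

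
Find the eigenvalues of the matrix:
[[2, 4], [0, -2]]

Characteristic equation: det(A - λI) = 0
λ² - (trace)λ + (det) = 0
trace = 2 + -2 = 0, det = (2)(-2) - (4)(0) = -4
λ² - (0)λ + (-4) = 0
λ = (0 ± √((0)² - 4·(-4))) / 2 = (0 ± √16) / 2
Solving: λ = -2, 2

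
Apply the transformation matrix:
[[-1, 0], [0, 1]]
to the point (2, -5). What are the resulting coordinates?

Matrix multiplication:
[[-1, 0], [0, 1]] × [2, -5]ᵀ
= [(-1)(2) + (0)(-5), (0)(2) + (1)(-5)]ᵀ
= [-2, -5]ᵀ
Result: (-2, -5)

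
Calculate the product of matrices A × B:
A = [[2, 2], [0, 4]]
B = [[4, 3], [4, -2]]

Matrix multiplication:
C[0][0] = 2×4 + 2×4 = 16
C[0][1] = 2×3 + 2×-2 = 2
C[1][0] = 0×4 + 4×4 = 16
C[1][1] = 0×3 + 4×-2 = -8
Result: [[16, 2], [16, -8]]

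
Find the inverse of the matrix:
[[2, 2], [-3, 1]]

For [[a,b],[c,d]], inverse = (1/det)·[[d,-b],[-c,a]]
det = (2)(1) - (2)(-3) = 2 - -6 = 8
Inverse = (1/8)·[[1, -2], [3, 2]]
= [[1/8, -1/4], [3/8, 1/4]]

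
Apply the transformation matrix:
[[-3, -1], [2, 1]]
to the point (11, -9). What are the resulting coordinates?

Matrix multiplication:
[[-3, -1], [2, 1]] × [11, -9]ᵀ
= [(-3)(11) + (-1)(-9), (2)(11) + (1)(-9)]ᵀ
= [-24, 13]ᵀ
Result: (-24, 13)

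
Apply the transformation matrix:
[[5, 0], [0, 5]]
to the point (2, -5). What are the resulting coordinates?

Matrix multiplication:
[[5, 0], [0, 5]] × [2, -5]ᵀ
= [(5)(2) + (0)(-5), (0)(2) + (5)(-5)]ᵀ
= [10, -25]ᵀ
Result: (10, -25)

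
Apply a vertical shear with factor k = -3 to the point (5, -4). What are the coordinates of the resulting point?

Shear matrix for vertical shear with factor k = -3:
[[1, 0], [-3, 1]]
Result: (5, -4) → (5, -19)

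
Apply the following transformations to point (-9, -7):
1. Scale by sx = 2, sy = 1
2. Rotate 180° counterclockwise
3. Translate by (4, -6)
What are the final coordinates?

Step 1: Scale → (-18, -7)
Step 2: Rotate 180° → (18, 7)
Step 3: Translate → (22, 1)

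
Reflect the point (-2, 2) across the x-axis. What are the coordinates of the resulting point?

Reflection across x-axis: (-2, 2) → (-2, -2)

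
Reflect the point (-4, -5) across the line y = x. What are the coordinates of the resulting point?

Reflection across line y = x: (-4, -5) → (-5, -4)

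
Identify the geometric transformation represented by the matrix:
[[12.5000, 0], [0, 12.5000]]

This matrix represents: uniform scaling by factor 12.5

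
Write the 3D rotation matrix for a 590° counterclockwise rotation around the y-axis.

Rotation matrix for counterclockwise 590° around y-axis:
cos(590°) = -0.6428, sin(590°) = -0.7660
Result: [[-0.6428, 0, -0.7660], [0, 1, 0], [0.7660, 0, -0.6428]]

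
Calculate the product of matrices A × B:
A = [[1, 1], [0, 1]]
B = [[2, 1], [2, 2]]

Matrix multiplication:
C[0][0] = 1×2 + 1×2 = 4
C[0][1] = 1×1 + 1×2 = 3
C[1][0] = 0×2 + 1×2 = 2
C[1][1] = 0×1 + 1×2 = 2
Result: [[4, 3], [2, 2]]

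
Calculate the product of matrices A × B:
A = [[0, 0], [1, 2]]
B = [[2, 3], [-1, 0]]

Matrix multiplication:
C[0][0] = 0×2 + 0×-1 = 0
C[0][1] = 0×3 + 0×0 = 0
C[1][0] = 1×2 + 2×-1 = 0
C[1][1] = 1×3 + 2×0 = 3
Result: [[0, 0], [0, 3]]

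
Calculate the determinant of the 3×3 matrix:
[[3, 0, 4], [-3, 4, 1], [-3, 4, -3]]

Expansion along first row:
det = 3·det([[4,1],[4,-3]]) - 0·det([[-3,1],[-3,-3]]) + 4·det([[-3,4],[-3,4]])
    = 3·(4·-3 - 1·4) - 0·(-3·-3 - 1·-3) + 4·(-3·4 - 4·-3)
    = 3·-16 - 0·12 + 4·0
    = -48 + 0 + 0 = -48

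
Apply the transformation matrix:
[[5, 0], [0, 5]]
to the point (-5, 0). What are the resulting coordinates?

Matrix multiplication:
[[5, 0], [0, 5]] × [-5, 0]ᵀ
= [(5)(-5) + (0)(0), (0)(-5) + (5)(0)]ᵀ
= [-25, 0]ᵀ
Result: (-25, 0)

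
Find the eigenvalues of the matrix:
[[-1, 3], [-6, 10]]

Characteristic equation: det(A - λI) = 0
λ² - (trace)λ + (det) = 0
trace = -1 + 10 = 9, det = (-1)(10) - (3)(-6) = 8
λ² - (9)λ + (8) = 0
λ = (9 ± √((9)² - 4·(8))) / 2 = (9 ± √49) / 2
Solving: λ = 1, 8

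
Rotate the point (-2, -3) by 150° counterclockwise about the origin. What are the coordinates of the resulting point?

Rotation matrix for 150°: [[cos 150°, -sin 150°], [sin 150°, cos 150°]] ≈ [[-0.866025, -0.500000], [0.500000, -0.866025]]
[[-0.866025, -0.500000], [0.500000, -0.866025]] × [-2, -3]ᵀ ≈ [3.2321, 1.5981]ᵀ
Result: (3.2321, 1.5981)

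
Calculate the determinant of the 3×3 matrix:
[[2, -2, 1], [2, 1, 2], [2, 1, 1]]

Expansion along first row:
det = 2·det([[1,2],[1,1]]) - -2·det([[2,2],[2,1]]) + 1·det([[2,1],[2,1]])
    = 2·(1·1 - 2·1) - -2·(2·1 - 2·2) + 1·(2·1 - 1·2)
    = 2·-1 - -2·-2 + 1·0
    = -2 + -4 + 0 = -6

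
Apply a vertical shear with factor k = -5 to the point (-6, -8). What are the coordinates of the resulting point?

Shear matrix for vertical shear with factor k = -5:
[[1, 0], [-5, 1]]
Result: (-6, -8) → (-6, 22)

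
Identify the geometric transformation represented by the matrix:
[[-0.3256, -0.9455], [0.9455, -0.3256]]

This matrix represents: rotation by 109° counterclockwise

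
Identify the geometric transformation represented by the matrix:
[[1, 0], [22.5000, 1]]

This matrix represents: vertical shear with factor 22.5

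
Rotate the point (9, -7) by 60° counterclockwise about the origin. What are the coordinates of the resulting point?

Rotation matrix for 60°: [[cos 60°, -sin 60°], [sin 60°, cos 60°]] ≈ [[0.500000, -0.866025], [0.866025, 0.500000]]
[[0.500000, -0.866025], [0.866025, 0.500000]] × [9, -7]ᵀ ≈ [10.5622, 4.2942]ᵀ
Result: (10.5622, 4.2942)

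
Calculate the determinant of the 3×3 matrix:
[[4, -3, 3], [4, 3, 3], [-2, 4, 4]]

Expansion along first row:
det = 4·det([[3,3],[4,4]]) - -3·det([[4,3],[-2,4]]) + 3·det([[4,3],[-2,4]])
    = 4·(3·4 - 3·4) - -3·(4·4 - 3·-2) + 3·(4·4 - 3·-2)
    = 4·0 - -3·22 + 3·22
    = 0 + 66 + 66 = 132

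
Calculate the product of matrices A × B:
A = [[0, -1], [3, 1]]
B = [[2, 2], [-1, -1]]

Matrix multiplication:
C[0][0] = 0×2 + -1×-1 = 1
C[0][1] = 0×2 + -1×-1 = 1
C[1][0] = 3×2 + 1×-1 = 5
C[1][1] = 3×2 + 1×-1 = 5
Result: [[1, 1], [5, 5]]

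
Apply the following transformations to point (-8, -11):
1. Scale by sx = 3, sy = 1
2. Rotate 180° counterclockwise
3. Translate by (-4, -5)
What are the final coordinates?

Step 1: Scale → (-24, -11)
Step 2: Rotate 180° → (24, 11)
Step 3: Translate → (20, 6)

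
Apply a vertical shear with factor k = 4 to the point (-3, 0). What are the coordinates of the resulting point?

Shear matrix for vertical shear with factor k = 4:
[[1, 0], [4, 1]]
Result: (-3, 0) → (-3, -12)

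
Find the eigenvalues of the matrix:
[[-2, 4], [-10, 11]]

Characteristic equation: det(A - λI) = 0
λ² - (trace)λ + (det) = 0
trace = -2 + 11 = 9, det = (-2)(11) - (4)(-10) = 18
λ² - (9)λ + (18) = 0
λ = (9 ± √((9)² - 4·(18))) / 2 = (9 ± √9) / 2
Solving: λ = 3, 6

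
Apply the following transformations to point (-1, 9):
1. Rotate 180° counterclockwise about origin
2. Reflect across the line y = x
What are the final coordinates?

Step 1: Rotate 180° → (1, -9)
Step 2: Reflect across line y = x → (-9, 1)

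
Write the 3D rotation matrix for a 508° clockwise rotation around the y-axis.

Rotation matrix for clockwise 508° around y-axis:
A clockwise rotation by 508° is a counterclockwise rotation by -508°.
cos(-508°) = -0.8480, sin(-508°) = -0.5299
Result: [[-0.8480, 0, -0.5299], [0, 1, 0], [0.5299, 0, -0.8480]]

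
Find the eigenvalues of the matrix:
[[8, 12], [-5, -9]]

Characteristic equation: det(A - λI) = 0
λ² - (trace)λ + (det) = 0
trace = 8 + -9 = -1, det = (8)(-9) - (12)(-5) = -12
λ² - (-1)λ + (-12) = 0
λ = (-1 ± √((-1)² - 4·(-12))) / 2 = (-1 ± √49) / 2
Solving: λ = -4, 3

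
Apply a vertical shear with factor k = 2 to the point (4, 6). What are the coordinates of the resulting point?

Shear matrix for vertical shear with factor k = 2:
[[1, 0], [2, 1]]
Result: (4, 6) → (4, 14)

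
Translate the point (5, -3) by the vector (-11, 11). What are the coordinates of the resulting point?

Translation by (-11, 11) (homogeneous matrix [[1, 0, -11], [0, 1, 11], [0, 0, 1]]):
x' = 5 + -11 = -6
y' = -3 + 11 = 8
Result: (-6, 8)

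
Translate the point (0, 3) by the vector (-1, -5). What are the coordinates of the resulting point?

Translation by (-1, -5) (homogeneous matrix [[1, 0, -1], [0, 1, -5], [0, 0, 1]]):
x' = 0 + -1 = -1
y' = 3 + -5 = -2
Result: (-1, -2)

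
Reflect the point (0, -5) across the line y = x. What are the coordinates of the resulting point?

Reflection across line y = x: (0, -5) → (-5, 0)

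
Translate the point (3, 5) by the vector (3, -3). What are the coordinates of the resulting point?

Translation by (3, -3) (homogeneous matrix [[1, 0, 3], [0, 1, -3], [0, 0, 1]]):
x' = 3 + 3 = 6
y' = 5 + -3 = 2
Result: (6, 2)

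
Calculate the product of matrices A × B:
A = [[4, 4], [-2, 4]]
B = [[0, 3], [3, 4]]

Matrix multiplication:
C[0][0] = 4×0 + 4×3 = 12
C[0][1] = 4×3 + 4×4 = 28
C[1][0] = -2×0 + 4×3 = 12
C[1][1] = -2×3 + 4×4 = 10
Result: [[12, 28], [12, 10]]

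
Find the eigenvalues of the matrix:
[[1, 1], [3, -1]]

Characteristic equation: det(A - λI) = 0
λ² - (trace)λ + (det) = 0
trace = 1 + -1 = 0, det = (1)(-1) - (1)(3) = -4
λ² - (0)λ + (-4) = 0
λ = (0 ± √((0)² - 4·(-4))) / 2 = (0 ± √16) / 2
Solving: λ = -2, 2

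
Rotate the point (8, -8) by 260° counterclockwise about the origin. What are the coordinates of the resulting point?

Rotation matrix for 260°: [[cos 260°, -sin 260°], [sin 260°, cos 260°]] ≈ [[-0.173648, 0.984808], [-0.984808, -0.173648]]
[[-0.173648, 0.984808], [-0.984808, -0.173648]] × [8, -8]ᵀ ≈ [-9.2676, -6.4893]ᵀ
Result: (-9.2676, -6.4893)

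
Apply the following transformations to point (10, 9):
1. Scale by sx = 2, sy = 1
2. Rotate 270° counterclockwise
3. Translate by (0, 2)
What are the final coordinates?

Step 1: Scale → (20, 9)
Step 2: Rotate 270° → (9, -20)
Step 3: Translate → (9, -18)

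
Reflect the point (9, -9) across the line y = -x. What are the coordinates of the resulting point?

Reflection across line y = -x: (9, -9) → (9, -9)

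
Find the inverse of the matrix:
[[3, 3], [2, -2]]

For [[a,b],[c,d]], inverse = (1/det)·[[d,-b],[-c,a]]
det = (3)(-2) - (3)(2) = -6 - 6 = -12
Inverse = (1/-12)·[[-2, -3], [-2, 3]]
= [[1/6, 1/4], [1/6, -1/4]]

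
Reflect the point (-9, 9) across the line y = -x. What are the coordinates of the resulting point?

Reflection across line y = -x: (-9, 9) → (-9, 9)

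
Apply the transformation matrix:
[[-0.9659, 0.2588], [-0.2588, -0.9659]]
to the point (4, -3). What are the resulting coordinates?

Matrix multiplication:
[[-0.9659, 0.2588], [-0.2588, -0.9659]] × [4, -3]ᵀ
= [(-0.9659)(4) + (0.2588)(-3), (-0.2588)(4) + (-0.9659)(-3)]ᵀ
= [-4.6400, 1.8625]ᵀ
Result: (-4.6400, 1.8625)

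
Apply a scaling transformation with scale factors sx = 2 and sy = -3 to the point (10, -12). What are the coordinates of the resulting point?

Scaling matrix:
[[2, 0], [0, -3]]
Result: (10 × 2, -12 × -3) = (20, 36)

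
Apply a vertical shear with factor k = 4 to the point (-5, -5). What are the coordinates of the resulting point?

Shear matrix for vertical shear with factor k = 4:
[[1, 0], [4, 1]]
Result: (-5, -5) → (-5, -25)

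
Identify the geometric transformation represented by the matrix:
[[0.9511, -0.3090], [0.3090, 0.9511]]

This matrix represents: rotation by 18° counterclockwise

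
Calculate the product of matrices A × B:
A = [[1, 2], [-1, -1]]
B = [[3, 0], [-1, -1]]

Matrix multiplication:
C[0][0] = 1×3 + 2×-1 = 1
C[0][1] = 1×0 + 2×-1 = -2
C[1][0] = -1×3 + -1×-1 = -2
C[1][1] = -1×0 + -1×-1 = 1
Result: [[1, -2], [-2, 1]]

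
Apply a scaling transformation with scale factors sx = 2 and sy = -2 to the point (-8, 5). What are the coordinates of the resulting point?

Scaling matrix:
[[2, 0], [0, -2]]
Result: (-8 × 2, 5 × -2) = (-16, -10)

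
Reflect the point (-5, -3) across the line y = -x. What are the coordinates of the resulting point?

Reflection across line y = -x: (-5, -3) → (3, 5)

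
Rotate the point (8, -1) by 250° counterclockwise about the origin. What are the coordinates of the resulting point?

Rotation matrix for 250°: [[cos 250°, -sin 250°], [sin 250°, cos 250°]] ≈ [[-0.342020, 0.939693], [-0.939693, -0.342020]]
[[-0.342020, 0.939693], [-0.939693, -0.342020]] × [8, -1]ᵀ ≈ [-3.6759, -7.1755]ᵀ
Result: (-3.6759, -7.1755)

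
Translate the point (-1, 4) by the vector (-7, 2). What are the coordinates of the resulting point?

Translation by (-7, 2) (homogeneous matrix [[1, 0, -7], [0, 1, 2], [0, 0, 1]]):
x' = -1 + -7 = -8
y' = 4 + 2 = 6
Result: (-8, 6)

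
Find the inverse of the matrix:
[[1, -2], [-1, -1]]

For [[a,b],[c,d]], inverse = (1/det)·[[d,-b],[-c,a]]
det = (1)(-1) - (-2)(-1) = -1 - 2 = -3
Inverse = (1/-3)·[[-1, 2], [1, 1]]
= [[1/3, -2/3], [-1/3, -1/3]]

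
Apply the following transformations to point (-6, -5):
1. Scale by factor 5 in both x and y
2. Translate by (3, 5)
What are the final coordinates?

Step 1: Scale (-6, -5) by 5 → (-30, -25)
Step 2: Translate by (3, 5) → (-27, -20)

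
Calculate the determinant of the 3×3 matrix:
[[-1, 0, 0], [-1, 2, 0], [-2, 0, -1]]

Expansion along first row:
det = -1·det([[2,0],[0,-1]]) - 0·det([[-1,0],[-2,-1]]) + 0·det([[-1,2],[-2,0]])
    = -1·(2·-1 - 0·0) - 0·(-1·-1 - 0·-2) + 0·(-1·0 - 2·-2)
    = -1·-2 - 0·1 + 0·4
    = 2 + 0 + 0 = 2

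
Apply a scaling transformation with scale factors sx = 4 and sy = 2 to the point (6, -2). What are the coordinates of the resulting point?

Scaling matrix:
[[4, 0], [0, 2]]
Result: (6 × 4, -2 × 2) = (24, -4)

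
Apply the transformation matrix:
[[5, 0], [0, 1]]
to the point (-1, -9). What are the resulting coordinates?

Matrix multiplication:
[[5, 0], [0, 1]] × [-1, -9]ᵀ
= [(5)(-1) + (0)(-9), (0)(-1) + (1)(-9)]ᵀ
= [-5, -9]ᵀ
Result: (-5, -9)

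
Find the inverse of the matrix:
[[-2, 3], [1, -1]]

For [[a,b],[c,d]], inverse = (1/det)·[[d,-b],[-c,a]]
det = (-2)(-1) - (3)(1) = 2 - 3 = -1
Inverse = (1/-1)·[[-1, -3], [-1, -2]]
= [[1, 3], [1, 2]]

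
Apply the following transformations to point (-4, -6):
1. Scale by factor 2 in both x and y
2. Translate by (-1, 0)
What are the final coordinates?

Step 1: Scale (-4, -6) by 2 → (-8, -12)
Step 2: Translate by (-1, 0) → (-9, -12)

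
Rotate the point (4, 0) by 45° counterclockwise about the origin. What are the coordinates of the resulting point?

Rotation matrix for 45°: [[cos 45°, -sin 45°], [sin 45°, cos 45°]] ≈ [[0.707107, -0.707107], [0.707107, 0.707107]]
[[0.707107, -0.707107], [0.707107, 0.707107]] × [4, 0]ᵀ ≈ [2.8284, 2.8284]ᵀ
Result: (2.8284, 2.8284)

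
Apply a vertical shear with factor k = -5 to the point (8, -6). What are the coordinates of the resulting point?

Shear matrix for vertical shear with factor k = -5:
[[1, 0], [-5, 1]]
Result: (8, -6) → (8, -46)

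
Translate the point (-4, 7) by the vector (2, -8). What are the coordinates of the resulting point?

Translation by (2, -8) (homogeneous matrix [[1, 0, 2], [0, 1, -8], [0, 0, 1]]):
x' = -4 + 2 = -2
y' = 7 + -8 = -1
Result: (-2, -1)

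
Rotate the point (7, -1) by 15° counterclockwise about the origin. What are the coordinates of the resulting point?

Rotation matrix for 15°: [[cos 15°, -sin 15°], [sin 15°, cos 15°]] ≈ [[0.965926, -0.258819], [0.258819, 0.965926]]
[[0.965926, -0.258819], [0.258819, 0.965926]] × [7, -1]ᵀ ≈ [7.0203, 0.8458]ᵀ
Result: (7.0203, 0.8458)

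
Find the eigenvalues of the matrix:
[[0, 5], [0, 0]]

Characteristic equation: det(A - λI) = 0
λ² - (trace)λ + (det) = 0
trace = 0 + 0 = 0, det = (0)(0) - (5)(0) = 0
λ² - (0)λ + (0) = 0
λ = (0 ± √((0)² - 4·(0))) / 2 = (0 ± √0) / 2
Solving: λ = 0, 0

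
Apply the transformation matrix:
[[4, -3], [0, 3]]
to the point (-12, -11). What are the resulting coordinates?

Matrix multiplication:
[[4, -3], [0, 3]] × [-12, -11]ᵀ
= [(4)(-12) + (-3)(-11), (0)(-12) + (3)(-11)]ᵀ
= [-15, -33]ᵀ
Result: (-15, -33)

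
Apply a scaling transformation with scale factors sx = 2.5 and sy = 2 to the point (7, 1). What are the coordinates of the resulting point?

Scaling matrix:
[[2.50, 0], [0, 2]]
Result: (7 × 2.5, 1 × 2) = (17.5, 2)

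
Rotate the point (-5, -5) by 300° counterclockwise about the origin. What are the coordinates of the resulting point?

Rotation matrix for 300°: [[cos 300°, -sin 300°], [sin 300°, cos 300°]] ≈ [[0.500000, 0.866025], [-0.866025, 0.500000]]
[[0.500000, 0.866025], [-0.866025, 0.500000]] × [-5, -5]ᵀ ≈ [-6.8301, 1.8301]ᵀ
Result: (-6.8301, 1.8301)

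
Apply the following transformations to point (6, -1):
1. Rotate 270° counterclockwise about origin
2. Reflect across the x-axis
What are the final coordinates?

Step 1: Rotate 270° → (-1, -6)
Step 2: Reflect across x-axis → (-1, 6)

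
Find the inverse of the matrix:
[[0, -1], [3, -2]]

For [[a,b],[c,d]], inverse = (1/det)·[[d,-b],[-c,a]]
det = (0)(-2) - (-1)(3) = 0 - -3 = 3
Inverse = (1/3)·[[-2, 1], [-3, 0]]
= [[-2/3, 1/3], [-1, 0]]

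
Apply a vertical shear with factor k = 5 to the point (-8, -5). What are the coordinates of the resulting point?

Shear matrix for vertical shear with factor k = 5:
[[1, 0], [5, 1]]
Result: (-8, -5) → (-8, -45)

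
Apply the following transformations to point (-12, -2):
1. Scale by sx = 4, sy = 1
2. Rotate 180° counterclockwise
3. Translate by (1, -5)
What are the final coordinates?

Step 1: Scale → (-48, -2)
Step 2: Rotate 180° → (48, 2)
Step 3: Translate → (49, -3)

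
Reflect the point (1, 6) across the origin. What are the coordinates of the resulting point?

Reflection across origin: (1, 6) → (-1, -6)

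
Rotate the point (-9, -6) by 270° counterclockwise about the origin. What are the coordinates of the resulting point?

Rotation matrix for 270°: [[cos 270°, -sin 270°], [sin 270°, cos 270°]] = [[0, 1], [-1, 0]]
[[0, 1], [-1, 0]] × [-9, -6]ᵀ = [-6, 9]ᵀ
Result: (-6, 9)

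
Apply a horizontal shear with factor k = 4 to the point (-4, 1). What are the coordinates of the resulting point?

Shear matrix for horizontal shear with factor k = 4:
[[1, 4], [0, 1]]
Result: (-4, 1) → (0, 1)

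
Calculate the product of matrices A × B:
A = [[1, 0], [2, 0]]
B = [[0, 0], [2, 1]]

Matrix multiplication:
C[0][0] = 1×0 + 0×2 = 0
C[0][1] = 1×0 + 0×1 = 0
C[1][0] = 2×0 + 0×2 = 0
C[1][1] = 2×0 + 0×1 = 0
Result: [[0, 0], [0, 0]]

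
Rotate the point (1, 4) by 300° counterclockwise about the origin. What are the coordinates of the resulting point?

Rotation matrix for 300°: [[cos 300°, -sin 300°], [sin 300°, cos 300°]] ≈ [[0.500000, 0.866025], [-0.866025, 0.500000]]
[[0.500000, 0.866025], [-0.866025, 0.500000]] × [1, 4]ᵀ ≈ [3.9641, 1.1340]ᵀ
Result: (3.9641, 1.1340)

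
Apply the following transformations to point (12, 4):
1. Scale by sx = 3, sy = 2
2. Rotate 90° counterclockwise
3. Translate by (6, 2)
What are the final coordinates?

Step 1: Scale → (36, 8)
Step 2: Rotate 90° → (-8, 36)
Step 3: Translate → (-2, 38)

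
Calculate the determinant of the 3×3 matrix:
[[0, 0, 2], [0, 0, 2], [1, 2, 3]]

Expansion along first row:
det = 0·det([[0,2],[2,3]]) - 0·det([[0,2],[1,3]]) + 2·det([[0,0],[1,2]])
    = 0·(0·3 - 2·2) - 0·(0·3 - 2·1) + 2·(0·2 - 0·1)
    = 0·-4 - 0·-2 + 2·0
    = 0 + 0 + 0 = 0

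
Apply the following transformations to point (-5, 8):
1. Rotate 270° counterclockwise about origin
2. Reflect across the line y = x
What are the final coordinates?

Step 1: Rotate 270° → (8, 5)
Step 2: Reflect across line y = x → (5, 8)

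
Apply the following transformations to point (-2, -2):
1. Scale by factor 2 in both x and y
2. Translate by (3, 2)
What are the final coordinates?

Step 1: Scale (-2, -2) by 2 → (-4, -4)
Step 2: Translate by (3, 2) → (-1, -2)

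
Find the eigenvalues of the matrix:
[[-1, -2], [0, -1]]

Characteristic equation: det(A - λI) = 0
λ² - (trace)λ + (det) = 0
trace = -1 + -1 = -2, det = (-1)(-1) - (-2)(0) = 1
λ² - (-2)λ + (1) = 0
λ = (-2 ± √((-2)² - 4·(1))) / 2 = (-2 ± √0) / 2
Solving: λ = -1, -1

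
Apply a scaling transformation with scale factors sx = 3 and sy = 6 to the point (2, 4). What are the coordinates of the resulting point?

Scaling matrix:
[[3, 0], [0, 6]]
Result: (2 × 3, 4 × 6) = (6, 24)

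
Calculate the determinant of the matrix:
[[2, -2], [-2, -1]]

For a 2×2 matrix [[a, b], [c, d]], det = ad - bc
det = (2)(-1) - (-2)(-2) = -2 - 4 = -6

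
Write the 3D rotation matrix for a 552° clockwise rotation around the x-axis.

Rotation matrix for clockwise 552° around x-axis:
A clockwise rotation by 552° is a counterclockwise rotation by -552°.
cos(-552°) = -0.9781, sin(-552°) = 0.2079
Result: [[1, 0, 0], [0, -0.9781, -0.2079], [0, 0.2079, -0.9781]]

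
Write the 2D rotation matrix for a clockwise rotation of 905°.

Rotation matrix formula: [[cos θ, -sin θ], [sin θ, cos θ]]
A clockwise rotation by 905° is equivalent to a counterclockwise rotation by -905°.
For θ = -905°:
cos(-905°) = -0.9962
sin(-905°) = 0.0872
Result: [[-0.9962, -0.0872], [0.0872, -0.9962]]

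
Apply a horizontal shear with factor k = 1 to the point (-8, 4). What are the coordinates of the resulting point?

Shear matrix for horizontal shear with factor k = 1:
[[1, 1], [0, 1]]
Result: (-8, 4) → (-4, 4)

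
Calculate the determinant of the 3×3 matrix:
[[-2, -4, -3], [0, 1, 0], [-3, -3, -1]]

Expansion along first row:
det = -2·det([[1,0],[-3,-1]]) - -4·det([[0,0],[-3,-1]]) + -3·det([[0,1],[-3,-3]])
    = -2·(1·-1 - 0·-3) - -4·(0·-1 - 0·-3) + -3·(0·-3 - 1·-3)
    = -2·-1 - -4·0 + -3·3
    = 2 + 0 + -9 = -7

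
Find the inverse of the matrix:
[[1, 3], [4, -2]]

For [[a,b],[c,d]], inverse = (1/det)·[[d,-b],[-c,a]]
det = (1)(-2) - (3)(4) = -2 - 12 = -14
Inverse = (1/-14)·[[-2, -3], [-4, 1]]
= [[1/7, 3/14], [2/7, -1/14]]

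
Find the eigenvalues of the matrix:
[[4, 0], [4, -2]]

Characteristic equation: det(A - λI) = 0
λ² - (trace)λ + (det) = 0
trace = 4 + -2 = 2, det = (4)(-2) - (0)(4) = -8
λ² - (2)λ + (-8) = 0
λ = (2 ± √((2)² - 4·(-8))) / 2 = (2 ± √36) / 2
Solving: λ = -2, 4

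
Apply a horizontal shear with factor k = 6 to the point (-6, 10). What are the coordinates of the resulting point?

Shear matrix for horizontal shear with factor k = 6:
[[1, 6], [0, 1]]
Result: (-6, 10) → (54, 10)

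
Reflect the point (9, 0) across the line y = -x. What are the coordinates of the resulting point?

Reflection across line y = -x: (9, 0) → (0, -9)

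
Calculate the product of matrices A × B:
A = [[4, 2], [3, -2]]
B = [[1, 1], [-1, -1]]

Matrix multiplication:
C[0][0] = 4×1 + 2×-1 = 2
C[0][1] = 4×1 + 2×-1 = 2
C[1][0] = 3×1 + -2×-1 = 5
C[1][1] = 3×1 + -2×-1 = 5
Result: [[2, 2], [5, 5]]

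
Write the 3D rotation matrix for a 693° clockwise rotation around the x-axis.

Rotation matrix for clockwise 693° around x-axis:
A clockwise rotation by 693° is a counterclockwise rotation by -693°.
cos(-693°) = 0.8910, sin(-693°) = 0.4540
Result: [[1, 0, 0], [0, 0.8910, -0.4540], [0, 0.4540, 0.8910]]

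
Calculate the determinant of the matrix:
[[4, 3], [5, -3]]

For a 2×2 matrix [[a, b], [c, d]], det = ad - bc
det = (4)(-3) - (3)(5) = -12 - 15 = -27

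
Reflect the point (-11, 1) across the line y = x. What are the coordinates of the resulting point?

Reflection across line y = x: (-11, 1) → (1, -11)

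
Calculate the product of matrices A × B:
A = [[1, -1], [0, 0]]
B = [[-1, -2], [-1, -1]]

Matrix multiplication:
C[0][0] = 1×-1 + -1×-1 = 0
C[0][1] = 1×-2 + -1×-1 = -1
C[1][0] = 0×-1 + 0×-1 = 0
C[1][1] = 0×-2 + 0×-1 = 0
Result: [[0, -1], [0, 0]]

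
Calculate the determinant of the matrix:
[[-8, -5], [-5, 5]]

For a 2×2 matrix [[a, b], [c, d]], det = ad - bc
det = (-8)(5) - (-5)(-5) = -40 - 25 = -65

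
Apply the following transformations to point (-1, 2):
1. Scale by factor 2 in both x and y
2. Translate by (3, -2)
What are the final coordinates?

Step 1: Scale (-1, 2) by 2 → (-2, 4)
Step 2: Translate by (3, -2) → (1, 2)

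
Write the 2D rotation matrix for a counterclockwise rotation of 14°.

Rotation matrix formula: [[cos θ, -sin θ], [sin θ, cos θ]]
For θ = 14°:
cos(14°) = 0.9703
sin(14°) = 0.2419
Result: [[0.9703, -0.2419], [0.2419, 0.9703]]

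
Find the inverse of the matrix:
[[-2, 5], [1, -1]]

For [[a,b],[c,d]], inverse = (1/det)·[[d,-b],[-c,a]]
det = (-2)(-1) - (5)(1) = 2 - 5 = -3
Inverse = (1/-3)·[[-1, -5], [-1, -2]]
= [[1/3, 5/3], [1/3, 2/3]]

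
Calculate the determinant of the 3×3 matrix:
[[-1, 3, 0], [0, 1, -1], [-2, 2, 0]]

Expansion along first row:
det = -1·det([[1,-1],[2,0]]) - 3·det([[0,-1],[-2,0]]) + 0·det([[0,1],[-2,2]])
    = -1·(1·0 - -1·2) - 3·(0·0 - -1·-2) + 0·(0·2 - 1·-2)
    = -1·2 - 3·-2 + 0·2
    = -2 + 6 + 0 = 4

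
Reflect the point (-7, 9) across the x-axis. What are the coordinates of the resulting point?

Reflection across x-axis: (-7, 9) → (-7, -9)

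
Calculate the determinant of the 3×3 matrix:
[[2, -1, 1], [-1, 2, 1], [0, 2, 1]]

Expansion along first row:
det = 2·det([[2,1],[2,1]]) - -1·det([[-1,1],[0,1]]) + 1·det([[-1,2],[0,2]])
    = 2·(2·1 - 1·2) - -1·(-1·1 - 1·0) + 1·(-1·2 - 2·0)
    = 2·0 - -1·-1 + 1·-2
    = 0 + -1 + -2 = -3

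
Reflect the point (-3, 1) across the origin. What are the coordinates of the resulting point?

Reflection across origin: (-3, 1) → (3, -1)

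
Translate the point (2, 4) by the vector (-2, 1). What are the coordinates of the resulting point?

Translation by (-2, 1) (homogeneous matrix [[1, 0, -2], [0, 1, 1], [0, 0, 1]]):
x' = 2 + -2 = 0
y' = 4 + 1 = 5
Result: (0, 5)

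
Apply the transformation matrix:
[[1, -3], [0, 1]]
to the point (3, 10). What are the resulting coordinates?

Matrix multiplication:
[[1, -3], [0, 1]] × [3, 10]ᵀ
= [(1)(3) + (-3)(10), (0)(3) + (1)(10)]ᵀ
= [-27, 10]ᵀ
Result: (-27, 10)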